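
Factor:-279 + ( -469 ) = - 748= - 2^2 * 11^1 * 17^1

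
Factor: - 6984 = -2^3*3^2 * 97^1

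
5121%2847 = 2274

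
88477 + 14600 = 103077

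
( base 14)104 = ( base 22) 92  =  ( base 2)11001000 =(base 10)200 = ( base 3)21102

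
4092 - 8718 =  - 4626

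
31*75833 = 2350823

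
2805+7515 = 10320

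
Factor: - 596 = -2^2 * 149^1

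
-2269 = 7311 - 9580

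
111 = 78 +33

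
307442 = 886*347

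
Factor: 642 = 2^1*3^1*107^1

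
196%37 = 11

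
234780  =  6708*35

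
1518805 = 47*32315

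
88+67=155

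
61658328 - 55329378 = 6328950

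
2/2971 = 2/2971 = 0.00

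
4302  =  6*717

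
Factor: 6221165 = 5^1 * 1244233^1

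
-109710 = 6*(-18285)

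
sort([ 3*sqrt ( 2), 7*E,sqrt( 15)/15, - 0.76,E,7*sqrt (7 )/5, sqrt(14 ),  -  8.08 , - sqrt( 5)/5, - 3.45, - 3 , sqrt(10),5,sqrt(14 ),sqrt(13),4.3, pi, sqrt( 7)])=[  -  8.08,  -  3.45,-3, - 0.76, - sqrt( 5 )/5,sqrt(15 )/15, sqrt( 7),E, pi, sqrt (10),sqrt( 13), 7*sqrt( 7)/5,sqrt( 14),sqrt( 14), 3*sqrt( 2),4.3,5, 7*E]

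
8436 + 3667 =12103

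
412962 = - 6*(-68827)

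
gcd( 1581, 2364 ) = 3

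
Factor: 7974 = 2^1 * 3^2*443^1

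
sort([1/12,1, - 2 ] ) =[ - 2, 1/12, 1]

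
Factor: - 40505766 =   -  2^1* 3^1* 7^1*964423^1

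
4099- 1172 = 2927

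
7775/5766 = 7775/5766 = 1.35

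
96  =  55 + 41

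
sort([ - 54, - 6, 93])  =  [ - 54, - 6,93 ]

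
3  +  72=75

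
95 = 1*95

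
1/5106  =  1/5106 = 0.00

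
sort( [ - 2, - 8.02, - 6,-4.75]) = [ - 8.02, - 6, - 4.75,  -  2]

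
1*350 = 350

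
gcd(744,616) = 8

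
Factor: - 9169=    - 53^1 * 173^1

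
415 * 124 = 51460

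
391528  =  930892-539364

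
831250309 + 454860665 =1286110974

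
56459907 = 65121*867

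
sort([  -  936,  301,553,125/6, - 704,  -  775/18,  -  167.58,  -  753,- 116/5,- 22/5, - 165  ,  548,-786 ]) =[ - 936,-786,-753,-704, - 167.58, - 165 , - 775/18, - 116/5,  -  22/5, 125/6,301,548,553]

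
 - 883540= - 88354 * 10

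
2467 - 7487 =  - 5020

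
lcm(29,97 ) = 2813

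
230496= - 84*( - 2744 )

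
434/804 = 217/402 = 0.54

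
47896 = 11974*4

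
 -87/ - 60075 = 29/20025= 0.00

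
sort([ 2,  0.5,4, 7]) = [ 0.5, 2,4,  7]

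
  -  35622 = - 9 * 3958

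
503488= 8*62936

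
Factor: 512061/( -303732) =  - 263/156 = - 2^( - 2 )*3^(-1)*13^( -1) * 263^1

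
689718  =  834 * 827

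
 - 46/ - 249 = 46/249 = 0.18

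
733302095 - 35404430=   697897665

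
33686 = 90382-56696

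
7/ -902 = - 7/902   =  - 0.01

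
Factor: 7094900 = 2^2*5^2*70949^1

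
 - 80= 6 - 86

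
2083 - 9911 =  - 7828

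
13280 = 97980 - 84700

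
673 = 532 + 141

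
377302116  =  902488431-525186315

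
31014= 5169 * 6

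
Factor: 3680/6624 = 5/9 = 3^(- 2)*5^1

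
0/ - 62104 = 0/1 = - 0.00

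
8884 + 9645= 18529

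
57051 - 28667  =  28384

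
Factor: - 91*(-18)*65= 2^1*3^2*5^1*7^1 *13^2 = 106470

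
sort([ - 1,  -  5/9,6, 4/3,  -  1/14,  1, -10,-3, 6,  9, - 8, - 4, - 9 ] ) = [ - 10,-9, - 8, - 4, - 3, - 1, -5/9,-1/14, 1,  4/3, 6,  6,9 ] 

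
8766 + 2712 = 11478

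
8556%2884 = 2788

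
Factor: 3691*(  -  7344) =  - 2^4*3^3* 17^1 * 3691^1 = - 27106704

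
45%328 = 45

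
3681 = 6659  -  2978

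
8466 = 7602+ 864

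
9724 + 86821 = 96545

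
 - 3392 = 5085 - 8477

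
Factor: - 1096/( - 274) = 2^2 = 4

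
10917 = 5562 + 5355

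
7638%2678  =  2282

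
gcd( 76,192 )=4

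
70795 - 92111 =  - 21316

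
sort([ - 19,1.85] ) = [ - 19,1.85]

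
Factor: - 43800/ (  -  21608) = 3^1 * 5^2*  37^( - 1) = 75/37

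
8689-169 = 8520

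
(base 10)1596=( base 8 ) 3074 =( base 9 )2163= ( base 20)3JG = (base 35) 1al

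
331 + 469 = 800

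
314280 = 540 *582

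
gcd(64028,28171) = 1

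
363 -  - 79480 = 79843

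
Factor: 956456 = 2^3 * 119557^1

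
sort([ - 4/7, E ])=[ -4/7,E ]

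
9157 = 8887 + 270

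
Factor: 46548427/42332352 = 2^( - 6)*3^( - 1)* 97^( - 1 ) *241^1*2273^ ( - 1 )*193147^1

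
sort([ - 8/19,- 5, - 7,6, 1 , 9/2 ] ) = [ - 7, - 5, - 8/19,1,9/2,6] 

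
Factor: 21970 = 2^1 *5^1 * 13^3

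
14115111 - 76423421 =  - 62308310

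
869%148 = 129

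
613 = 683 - 70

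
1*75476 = 75476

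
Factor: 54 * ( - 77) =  - 4158 = - 2^1 *3^3 * 7^1*11^1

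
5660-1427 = 4233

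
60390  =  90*671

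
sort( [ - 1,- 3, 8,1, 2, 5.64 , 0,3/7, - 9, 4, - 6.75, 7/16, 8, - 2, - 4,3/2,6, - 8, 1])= [-9, - 8, - 6.75,- 4, - 3, - 2, - 1, 0,  3/7, 7/16, 1, 1, 3/2, 2 , 4, 5.64, 6, 8, 8]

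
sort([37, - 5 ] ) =[ - 5, 37]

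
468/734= 234/367 =0.64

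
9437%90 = 77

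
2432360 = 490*4964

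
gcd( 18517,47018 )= 1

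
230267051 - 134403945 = 95863106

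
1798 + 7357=9155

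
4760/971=4  +  876/971 =4.90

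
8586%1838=1234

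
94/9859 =94/9859=0.01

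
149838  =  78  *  1921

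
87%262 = 87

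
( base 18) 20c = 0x294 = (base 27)oc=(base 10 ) 660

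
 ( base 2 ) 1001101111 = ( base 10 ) 623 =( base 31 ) k3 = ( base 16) 26F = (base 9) 762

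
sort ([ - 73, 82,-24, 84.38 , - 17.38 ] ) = [ - 73 , - 24, - 17.38,82, 84.38 ] 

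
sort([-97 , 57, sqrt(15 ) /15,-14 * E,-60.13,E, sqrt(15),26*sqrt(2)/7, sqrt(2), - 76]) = [ - 97, - 76, - 60.13, - 14*E,sqrt(15)/15,sqrt(2 ),E,sqrt(15 ),26*sqrt(2 ) /7,57]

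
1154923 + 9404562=10559485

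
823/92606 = 823/92606 = 0.01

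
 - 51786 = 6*(  -  8631)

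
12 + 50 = 62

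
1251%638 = 613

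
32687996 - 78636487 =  - 45948491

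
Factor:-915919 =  - 915919^1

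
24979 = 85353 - 60374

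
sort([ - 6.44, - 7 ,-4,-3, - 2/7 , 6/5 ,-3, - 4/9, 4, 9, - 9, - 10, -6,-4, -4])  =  [ - 10,-9, - 7, - 6.44, - 6, - 4, - 4,  -  4,-3, - 3, - 4/9, - 2/7, 6/5, 4,9 ]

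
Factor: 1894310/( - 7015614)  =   - 947155/3507807 = - 3^( - 1 )*5^1 * 11^1*17^1 *1013^1  *1169269^( - 1)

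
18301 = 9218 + 9083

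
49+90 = 139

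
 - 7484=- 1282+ - 6202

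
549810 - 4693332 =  - 4143522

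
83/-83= -1/1= -1.00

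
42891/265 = 161 + 226/265 = 161.85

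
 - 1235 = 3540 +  - 4775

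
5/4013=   5/4013  =  0.00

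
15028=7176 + 7852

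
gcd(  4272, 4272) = 4272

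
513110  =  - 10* (-51311) 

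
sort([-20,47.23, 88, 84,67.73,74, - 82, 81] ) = [-82 ,-20, 47.23, 67.73, 74, 81, 84,88]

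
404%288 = 116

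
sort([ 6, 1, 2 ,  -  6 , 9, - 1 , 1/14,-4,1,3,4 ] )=[-6,-4,-1 , 1/14, 1,1, 2, 3,  4, 6, 9] 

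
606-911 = -305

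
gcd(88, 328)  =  8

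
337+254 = 591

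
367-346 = 21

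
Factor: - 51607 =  - 51607^1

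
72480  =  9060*8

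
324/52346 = 162/26173 = 0.01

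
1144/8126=572/4063 = 0.14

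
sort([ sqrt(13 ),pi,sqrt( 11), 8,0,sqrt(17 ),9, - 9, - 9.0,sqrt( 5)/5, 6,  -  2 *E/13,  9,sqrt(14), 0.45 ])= [ - 9, - 9.0, - 2 * E/13,0, sqrt( 5 ) /5,0.45,pi,sqrt( 11), sqrt(13 ), sqrt(14 ),sqrt( 17), 6,8, 9, 9]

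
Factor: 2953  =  2953^1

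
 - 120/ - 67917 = 40/22639 = 0.00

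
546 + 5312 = 5858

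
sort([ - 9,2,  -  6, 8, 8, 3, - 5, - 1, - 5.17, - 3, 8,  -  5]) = [ - 9, - 6,  -  5.17, - 5,-5, - 3, - 1,2, 3 , 8,  8 , 8] 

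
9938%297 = 137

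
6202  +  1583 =7785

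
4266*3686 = 15724476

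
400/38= 10 + 10/19 = 10.53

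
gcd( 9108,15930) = 18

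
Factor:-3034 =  - 2^1*37^1*41^1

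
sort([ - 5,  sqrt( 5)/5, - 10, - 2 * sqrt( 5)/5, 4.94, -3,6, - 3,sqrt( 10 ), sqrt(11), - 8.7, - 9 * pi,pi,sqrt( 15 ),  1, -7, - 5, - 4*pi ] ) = [ - 9*pi, -4*pi, - 10,-8.7, - 7, - 5, - 5, - 3, - 3,-2 * sqrt( 5 ) /5,sqrt(5 ) /5, 1,pi, sqrt (10 ),sqrt(11), sqrt( 15 ),4.94,  6]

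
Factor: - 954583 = -7^1*31^1*53^1 * 83^1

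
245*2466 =604170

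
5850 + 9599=15449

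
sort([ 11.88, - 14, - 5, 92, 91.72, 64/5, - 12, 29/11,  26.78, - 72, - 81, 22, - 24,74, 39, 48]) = [ - 81, -72, - 24, - 14, - 12 , - 5, 29/11, 11.88, 64/5,22, 26.78, 39,48, 74, 91.72, 92 ]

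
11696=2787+8909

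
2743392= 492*5576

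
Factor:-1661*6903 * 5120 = - 2^10*3^2 * 5^1*11^1*13^1 * 59^1 * 151^1=- 58705320960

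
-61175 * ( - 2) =122350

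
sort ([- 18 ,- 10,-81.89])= [-81.89, - 18, - 10]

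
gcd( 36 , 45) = 9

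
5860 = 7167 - 1307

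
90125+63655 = 153780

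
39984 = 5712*7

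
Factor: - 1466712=-2^3 * 3^2*13^1*1567^1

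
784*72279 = 56666736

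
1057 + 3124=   4181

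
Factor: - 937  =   - 937^1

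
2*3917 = 7834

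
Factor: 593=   593^1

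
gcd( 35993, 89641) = 1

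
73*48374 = 3531302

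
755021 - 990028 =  - 235007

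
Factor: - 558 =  -2^1*  3^2*31^1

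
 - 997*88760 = -88493720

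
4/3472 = 1/868=0.00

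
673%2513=673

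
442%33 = 13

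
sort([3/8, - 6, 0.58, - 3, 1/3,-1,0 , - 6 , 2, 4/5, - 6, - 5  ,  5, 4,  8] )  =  [-6, - 6, - 6, - 5, - 3, - 1, 0, 1/3,  3/8,  0.58, 4/5, 2,4, 5,8] 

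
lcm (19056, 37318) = 895632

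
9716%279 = 230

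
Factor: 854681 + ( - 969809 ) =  - 2^3*3^3 *13^1*41^1 = - 115128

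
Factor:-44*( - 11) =2^2*11^2=484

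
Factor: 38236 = 2^2*11^2 * 79^1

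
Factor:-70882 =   -  2^1 * 7^1*61^1*83^1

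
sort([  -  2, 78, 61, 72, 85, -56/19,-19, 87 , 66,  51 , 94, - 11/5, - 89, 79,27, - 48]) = [ - 89, - 48,-19,  -  56/19, - 11/5,- 2,27, 51,61, 66,72,78, 79,  85 , 87, 94]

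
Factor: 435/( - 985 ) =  - 87/197 = - 3^1*29^1*197^( - 1 ) 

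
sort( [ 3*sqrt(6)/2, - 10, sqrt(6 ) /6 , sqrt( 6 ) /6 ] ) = [-10, sqrt( 6)/6, sqrt( 6) /6, 3*sqrt( 6 ) /2]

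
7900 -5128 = 2772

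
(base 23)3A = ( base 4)1033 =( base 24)37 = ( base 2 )1001111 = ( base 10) 79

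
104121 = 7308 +96813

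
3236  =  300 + 2936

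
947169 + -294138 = 653031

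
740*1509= 1116660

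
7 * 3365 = 23555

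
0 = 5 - 5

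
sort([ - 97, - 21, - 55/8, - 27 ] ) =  [  -  97, - 27,-21, - 55/8 ] 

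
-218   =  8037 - 8255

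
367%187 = 180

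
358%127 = 104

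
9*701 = 6309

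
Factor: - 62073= -3^3*11^2*19^1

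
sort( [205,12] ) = [12, 205] 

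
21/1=21 = 21.00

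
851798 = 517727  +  334071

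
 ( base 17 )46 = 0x4A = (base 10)74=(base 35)24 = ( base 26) 2m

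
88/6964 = 22/1741 = 0.01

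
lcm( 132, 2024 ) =6072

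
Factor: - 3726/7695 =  - 2^1*5^( - 1 ) * 19^(- 1) * 23^1 = - 46/95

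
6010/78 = 3005/39   =  77.05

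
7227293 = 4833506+2393787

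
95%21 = 11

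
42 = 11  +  31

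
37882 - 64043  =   - 26161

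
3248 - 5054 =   -  1806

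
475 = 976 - 501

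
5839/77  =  5839/77 = 75.83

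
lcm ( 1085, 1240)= 8680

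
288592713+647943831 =936536544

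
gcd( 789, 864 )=3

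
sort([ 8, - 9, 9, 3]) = [-9, 3, 8, 9]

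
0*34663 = 0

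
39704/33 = 39704/33 =1203.15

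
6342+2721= 9063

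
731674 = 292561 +439113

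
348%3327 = 348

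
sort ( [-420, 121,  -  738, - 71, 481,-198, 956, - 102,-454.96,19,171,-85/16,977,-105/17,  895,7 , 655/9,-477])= [- 738,- 477,-454.96, - 420, -198,-102,-71, - 105/17,  -  85/16,  7,19, 655/9, 121,171, 481,895, 956,977]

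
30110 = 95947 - 65837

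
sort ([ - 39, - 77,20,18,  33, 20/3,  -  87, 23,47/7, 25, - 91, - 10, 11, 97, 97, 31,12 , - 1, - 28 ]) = [-91 , - 87,-77 , - 39, - 28, - 10, - 1, 20/3, 47/7,11, 12,18,20, 23,25,31, 33, 97,97 ]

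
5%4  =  1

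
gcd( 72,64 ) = 8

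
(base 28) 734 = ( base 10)5576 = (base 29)6I8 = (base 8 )12710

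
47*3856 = 181232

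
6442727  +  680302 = 7123029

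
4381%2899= 1482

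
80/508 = 20/127 = 0.16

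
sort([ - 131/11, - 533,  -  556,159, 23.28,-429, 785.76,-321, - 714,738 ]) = [ - 714,  -  556, - 533, - 429, - 321, - 131/11,  23.28, 159, 738,785.76 ] 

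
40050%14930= 10190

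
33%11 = 0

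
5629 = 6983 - 1354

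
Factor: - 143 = -11^1 * 13^1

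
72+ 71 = 143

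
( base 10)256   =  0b100000000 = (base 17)f1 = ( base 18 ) e4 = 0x100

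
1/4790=1/4790  =  0.00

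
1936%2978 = 1936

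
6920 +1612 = 8532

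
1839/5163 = 613/1721 = 0.36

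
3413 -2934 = 479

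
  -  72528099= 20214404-92742503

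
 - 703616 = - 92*7648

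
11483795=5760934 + 5722861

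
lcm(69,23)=69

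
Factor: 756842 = 2^1*29^1*13049^1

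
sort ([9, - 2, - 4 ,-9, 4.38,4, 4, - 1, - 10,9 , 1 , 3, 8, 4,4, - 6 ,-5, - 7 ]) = [ - 10, - 9 ,- 7,-6,-5, - 4, - 2, - 1, 1,3,4, 4 , 4 , 4 , 4.38,8, 9, 9] 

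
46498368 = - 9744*( - 4772)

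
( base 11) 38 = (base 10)41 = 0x29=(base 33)18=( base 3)1112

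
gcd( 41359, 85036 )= 1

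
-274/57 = -274/57= - 4.81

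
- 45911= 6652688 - 6698599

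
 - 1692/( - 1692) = 1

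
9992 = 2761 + 7231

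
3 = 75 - 72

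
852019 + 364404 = 1216423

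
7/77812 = 1/11116 = 0.00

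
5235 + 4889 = 10124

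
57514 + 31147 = 88661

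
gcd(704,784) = 16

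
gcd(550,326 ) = 2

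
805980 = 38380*21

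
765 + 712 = 1477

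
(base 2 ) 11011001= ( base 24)91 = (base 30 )77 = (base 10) 217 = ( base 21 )a7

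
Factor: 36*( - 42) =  - 1512 = - 2^3*3^3 * 7^1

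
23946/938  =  25  +  248/469  =  25.53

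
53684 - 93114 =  - 39430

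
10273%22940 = 10273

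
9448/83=9448/83  =  113.83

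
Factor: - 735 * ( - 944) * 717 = 497483280 = 2^4*3^2*5^1 * 7^2*59^1* 239^1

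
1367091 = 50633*27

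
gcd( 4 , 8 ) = 4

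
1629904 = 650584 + 979320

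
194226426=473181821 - 278955395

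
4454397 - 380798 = 4073599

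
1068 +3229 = 4297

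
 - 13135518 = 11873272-25008790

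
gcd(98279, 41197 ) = 1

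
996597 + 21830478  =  22827075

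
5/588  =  5/588 = 0.01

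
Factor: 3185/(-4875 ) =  - 3^ ( - 1)*5^( - 2 )*7^2 = - 49/75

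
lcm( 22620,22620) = 22620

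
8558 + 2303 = 10861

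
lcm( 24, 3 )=24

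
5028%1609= 201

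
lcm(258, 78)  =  3354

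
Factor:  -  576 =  -2^6* 3^2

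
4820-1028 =3792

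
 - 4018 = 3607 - 7625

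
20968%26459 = 20968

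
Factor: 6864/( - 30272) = - 39/172= - 2^(-2)*3^1*13^1*43^ ( - 1) 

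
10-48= - 38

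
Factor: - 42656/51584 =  - 43/52= - 2^(  -  2)*13^( - 1)*43^1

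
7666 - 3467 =4199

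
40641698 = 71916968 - 31275270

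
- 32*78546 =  -2513472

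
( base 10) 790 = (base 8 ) 1426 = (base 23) 1B8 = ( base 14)406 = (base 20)1ja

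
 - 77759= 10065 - 87824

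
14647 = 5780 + 8867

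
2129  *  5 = 10645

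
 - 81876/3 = -27292 = -27292.00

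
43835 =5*8767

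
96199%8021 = 7968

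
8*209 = 1672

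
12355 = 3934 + 8421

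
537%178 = 3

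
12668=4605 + 8063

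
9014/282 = 4507/141 = 31.96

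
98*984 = 96432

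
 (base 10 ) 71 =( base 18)3h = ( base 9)78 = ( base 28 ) 2F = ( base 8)107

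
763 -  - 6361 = 7124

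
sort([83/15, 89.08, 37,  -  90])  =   [-90, 83/15, 37, 89.08] 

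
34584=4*8646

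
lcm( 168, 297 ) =16632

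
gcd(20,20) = 20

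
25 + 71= 96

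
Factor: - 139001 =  - 97^1*1433^1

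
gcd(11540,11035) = 5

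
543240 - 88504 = 454736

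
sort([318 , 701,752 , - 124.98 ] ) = [ - 124.98, 318,  701,  752] 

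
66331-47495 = 18836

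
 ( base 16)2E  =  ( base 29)1H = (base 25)1L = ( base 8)56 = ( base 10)46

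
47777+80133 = 127910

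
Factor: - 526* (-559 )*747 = 2^1*3^2*13^1*43^1*83^1 * 263^1 = 219643398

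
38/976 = 19/488 = 0.04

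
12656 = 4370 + 8286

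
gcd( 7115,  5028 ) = 1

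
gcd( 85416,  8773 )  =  1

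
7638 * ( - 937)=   -  7156806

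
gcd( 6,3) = 3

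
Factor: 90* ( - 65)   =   - 5850 = - 2^1 * 3^2*5^2*13^1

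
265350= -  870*(- 305) 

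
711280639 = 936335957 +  - 225055318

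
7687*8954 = 68829398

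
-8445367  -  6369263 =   -  14814630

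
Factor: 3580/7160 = 2^( - 1) = 1/2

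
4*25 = 100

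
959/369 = 959/369 = 2.60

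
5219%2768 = 2451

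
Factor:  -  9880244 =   -  2^2*11^1*431^1*521^1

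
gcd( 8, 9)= 1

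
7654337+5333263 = 12987600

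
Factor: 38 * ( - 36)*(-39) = 2^3 *3^3*13^1*19^1 =53352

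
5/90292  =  5/90292 = 0.00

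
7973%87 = 56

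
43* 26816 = 1153088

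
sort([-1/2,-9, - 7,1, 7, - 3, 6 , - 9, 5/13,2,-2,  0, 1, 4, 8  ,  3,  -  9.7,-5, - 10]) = [ - 10, - 9.7, - 9, - 9, - 7,  -  5, - 3, - 2, - 1/2,0, 5/13,1, 1,2, 3, 4,6, 7,8]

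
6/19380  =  1/3230 = 0.00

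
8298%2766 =0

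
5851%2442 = 967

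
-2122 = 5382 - 7504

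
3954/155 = 3954/155 = 25.51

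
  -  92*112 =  - 10304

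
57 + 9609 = 9666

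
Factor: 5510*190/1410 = 2^1* 3^( - 1)*5^1 * 19^2*29^1*47^ (-1 ) = 104690/141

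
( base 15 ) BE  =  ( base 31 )5o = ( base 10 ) 179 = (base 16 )B3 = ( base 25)74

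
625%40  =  25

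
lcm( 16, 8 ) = 16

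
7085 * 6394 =45301490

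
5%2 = 1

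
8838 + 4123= 12961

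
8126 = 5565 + 2561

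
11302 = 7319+3983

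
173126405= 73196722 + 99929683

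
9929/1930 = 5+279/1930  =  5.14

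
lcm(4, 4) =4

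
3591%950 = 741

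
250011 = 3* 83337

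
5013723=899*5577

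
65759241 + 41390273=107149514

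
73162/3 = 24387 + 1/3 = 24387.33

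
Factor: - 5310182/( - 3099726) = 2655091/1549863 = 3^( - 2)*7^( - 1 ) * 73^( - 1)*191^1*337^ ( - 1 )*13901^1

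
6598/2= 3299 = 3299.00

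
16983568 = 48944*347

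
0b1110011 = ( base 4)1303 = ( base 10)115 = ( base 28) 43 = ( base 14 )83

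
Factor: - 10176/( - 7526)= 96/71  =  2^5 * 3^1*71^( - 1 )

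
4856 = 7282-2426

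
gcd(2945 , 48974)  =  1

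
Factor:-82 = -2^1*41^1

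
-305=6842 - 7147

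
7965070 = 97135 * 82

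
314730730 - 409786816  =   - 95056086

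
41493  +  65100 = 106593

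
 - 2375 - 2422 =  - 4797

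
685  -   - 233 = 918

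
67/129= 67/129=   0.52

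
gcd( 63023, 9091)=1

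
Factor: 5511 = 3^1*11^1 * 167^1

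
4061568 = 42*96704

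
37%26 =11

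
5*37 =185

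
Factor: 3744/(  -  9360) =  - 2/5  =  - 2^1*5^( - 1)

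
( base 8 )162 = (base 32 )3I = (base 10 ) 114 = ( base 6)310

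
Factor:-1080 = -2^3*3^3 *5^1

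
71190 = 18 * 3955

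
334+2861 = 3195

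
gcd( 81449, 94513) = 1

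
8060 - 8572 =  - 512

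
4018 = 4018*1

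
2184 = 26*84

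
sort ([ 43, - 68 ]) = [ - 68,43]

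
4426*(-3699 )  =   - 16371774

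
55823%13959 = 13946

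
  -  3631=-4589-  - 958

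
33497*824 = 27601528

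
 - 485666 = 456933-942599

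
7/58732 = 7/58732 = 0.00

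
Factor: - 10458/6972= -2^(-1 )*3^1= - 3/2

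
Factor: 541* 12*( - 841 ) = -5459772=- 2^2*3^1 * 29^2*541^1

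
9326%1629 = 1181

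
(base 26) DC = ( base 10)350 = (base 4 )11132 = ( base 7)1010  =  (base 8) 536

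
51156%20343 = 10470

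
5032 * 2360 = 11875520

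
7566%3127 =1312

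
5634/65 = 86 + 44/65 = 86.68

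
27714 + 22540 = 50254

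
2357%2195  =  162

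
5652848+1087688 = 6740536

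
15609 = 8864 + 6745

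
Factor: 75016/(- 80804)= - 18754/20201 = - 2^1*9377^1*20201^( - 1)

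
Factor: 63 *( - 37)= -2331 = -3^2*7^1*37^1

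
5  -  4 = 1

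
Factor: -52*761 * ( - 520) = 2^5*5^1*13^2*761^1 = 20577440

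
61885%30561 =763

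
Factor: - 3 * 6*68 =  - 1224 = -2^3*3^2 * 17^1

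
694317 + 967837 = 1662154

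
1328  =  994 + 334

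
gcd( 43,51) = 1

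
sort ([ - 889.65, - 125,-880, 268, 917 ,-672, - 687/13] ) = [ - 889.65, - 880, -672, - 125, - 687/13,268, 917] 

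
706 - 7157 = -6451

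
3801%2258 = 1543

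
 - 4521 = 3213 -7734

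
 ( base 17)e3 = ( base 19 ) CD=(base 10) 241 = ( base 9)287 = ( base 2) 11110001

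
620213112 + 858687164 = 1478900276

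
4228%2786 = 1442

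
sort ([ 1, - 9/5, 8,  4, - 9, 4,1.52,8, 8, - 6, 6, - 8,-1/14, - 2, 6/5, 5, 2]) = [ - 9, - 8, - 6, - 2 , - 9/5, - 1/14, 1, 6/5,1.52,  2, 4, 4, 5 , 6,8, 8, 8] 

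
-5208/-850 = 2604/425= 6.13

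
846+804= 1650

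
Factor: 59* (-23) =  - 1357  =  - 23^1*59^1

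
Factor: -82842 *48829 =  - 4045092018 = - 2^1*3^1 *11^1*23^1*193^1*13807^1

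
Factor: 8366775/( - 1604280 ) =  - 557785/106952 = -2^( - 3 ) * 5^1 * 29^( - 1 ) * 281^1 * 397^1*461^( - 1 )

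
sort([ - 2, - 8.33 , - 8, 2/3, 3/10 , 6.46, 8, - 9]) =[- 9, - 8.33, - 8, - 2,3/10,2/3, 6.46, 8 ] 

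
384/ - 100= - 96/25 = -3.84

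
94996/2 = 47498 = 47498.00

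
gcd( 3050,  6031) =1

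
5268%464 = 164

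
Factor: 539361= 3^2*59929^1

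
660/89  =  7+37/89= 7.42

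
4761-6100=-1339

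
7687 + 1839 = 9526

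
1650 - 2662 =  - 1012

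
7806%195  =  6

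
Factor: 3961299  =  3^1*1320433^1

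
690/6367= 690/6367 = 0.11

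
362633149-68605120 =294028029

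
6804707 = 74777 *91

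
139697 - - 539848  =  679545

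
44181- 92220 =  - 48039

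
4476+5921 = 10397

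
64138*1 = 64138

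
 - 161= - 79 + - 82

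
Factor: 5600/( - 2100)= - 2^3*3^ (  -  1 ) = - 8/3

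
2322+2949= 5271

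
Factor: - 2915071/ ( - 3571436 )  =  2^ ( - 2 )*11^(-2 )*47^( - 1 )*157^( -1) * 2915071^1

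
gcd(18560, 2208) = 32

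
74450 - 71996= 2454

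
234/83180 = 117/41590 = 0.00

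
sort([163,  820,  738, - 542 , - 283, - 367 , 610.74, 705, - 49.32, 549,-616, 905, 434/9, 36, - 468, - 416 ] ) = [ - 616 ,- 542 , - 468, - 416,  -  367, -283,  -  49.32, 36 , 434/9, 163,  549,610.74 , 705,738, 820, 905 ]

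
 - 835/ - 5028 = 835/5028 =0.17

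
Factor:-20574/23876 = -2^( -1 )*3^4*47^( - 1 ) = - 81/94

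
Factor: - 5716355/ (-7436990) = 2^( - 1 )*11^( - 1 )* 17^( - 1 ) * 41^( - 1)*97^( - 1)*389^1*2939^1 = 1143271/1487398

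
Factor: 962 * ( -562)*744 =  - 402239136 = - 2^5*3^1*13^1*31^1*37^1*281^1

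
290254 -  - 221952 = 512206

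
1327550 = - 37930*(  -  35 )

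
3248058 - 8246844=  - 4998786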